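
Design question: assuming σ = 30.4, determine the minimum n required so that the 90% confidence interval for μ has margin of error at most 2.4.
n ≥ 435

For margin E ≤ 2.4:
n ≥ (z* · σ / E)²
n ≥ (1.645 · 30.4 / 2.4)²
n ≥ 434.17

Minimum n = 435 (rounding up)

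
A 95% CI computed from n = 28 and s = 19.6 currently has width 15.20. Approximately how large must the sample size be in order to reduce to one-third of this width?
n ≈ 252

CI width ∝ 1/√n
To reduce width by factor 3, need √n to grow by 3 → need 3² = 9 times as many samples.

Current: n = 28, width = 15.20
New: n = 252, width ≈ 4.86

Width reduced by factor of 15.20/4.86 = 3.13.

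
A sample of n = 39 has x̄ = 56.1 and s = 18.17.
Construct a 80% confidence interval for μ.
(52.31, 59.89)

t-interval (σ unknown):
df = n - 1 = 38
t* = 1.304 for 80% confidence

Margin of error = t* · s/√n = 1.304 · 18.17/√39 = 3.79

CI: (52.31, 59.89)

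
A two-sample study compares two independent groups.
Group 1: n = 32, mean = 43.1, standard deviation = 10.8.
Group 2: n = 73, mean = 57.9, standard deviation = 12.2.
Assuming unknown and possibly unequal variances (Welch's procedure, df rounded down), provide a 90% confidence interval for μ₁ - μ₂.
(-18.78, -10.82)

Difference: x̄₁ - x̄₂ = -14.80
SE = √(s₁²/n₁ + s₂²/n₂) = √(10.8²/32 + 12.2²/73) = 2.3841
df = 66.43 → 66 (Welch–Satterthwaite, rounded down)
t* = 1.668

CI: -14.80 ± 1.668 · 2.3841 = -14.80 ± 3.98 = (-18.78, -10.82)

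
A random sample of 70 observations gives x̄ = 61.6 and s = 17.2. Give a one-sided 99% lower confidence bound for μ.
μ ≥ 56.70

Lower bound (one-sided):
t* = 2.382 (one-sided for 99%)
Lower bound = x̄ - t* · s/√n = 61.6 - 2.382 · 17.2/√70 = 56.70

We are 99% confident that μ ≥ 56.70.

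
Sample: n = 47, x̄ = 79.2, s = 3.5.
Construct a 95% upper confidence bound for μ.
μ ≤ 80.06

Upper bound (one-sided):
t* = 1.679 (one-sided for 95%)
Upper bound = x̄ + t* · s/√n = 79.2 + 1.679 · 3.5/√47 = 80.06

We are 95% confident that μ ≤ 80.06.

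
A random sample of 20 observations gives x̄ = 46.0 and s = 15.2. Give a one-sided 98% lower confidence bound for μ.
μ ≥ 38.51

Lower bound (one-sided):
t* = 2.205 (one-sided for 98%)
Lower bound = x̄ - t* · s/√n = 46.0 - 2.205 · 15.2/√20 = 38.51

We are 98% confident that μ ≥ 38.51.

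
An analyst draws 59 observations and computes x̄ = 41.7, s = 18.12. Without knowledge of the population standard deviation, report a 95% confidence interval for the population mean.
(36.98, 46.42)

t-interval (σ unknown):
df = n - 1 = 58
t* = 2.002 for 95% confidence

Margin of error = t* · s/√n = 2.002 · 18.12/√59 = 4.72

CI: (36.98, 46.42)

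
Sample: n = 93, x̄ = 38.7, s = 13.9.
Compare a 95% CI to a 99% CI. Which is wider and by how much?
99% CI is wider by 1.85

df = 92
95% CI: t* = 1.986, (35.84, 41.56), width = 2 · t* · s/√n = 5.73
99% CI: t* = 2.630, (34.91, 42.49), width = 2 · t* · s/√n = 7.58

The 99% CI is wider by 7.58 - 5.73 = 1.85.
Higher confidence requires a wider interval.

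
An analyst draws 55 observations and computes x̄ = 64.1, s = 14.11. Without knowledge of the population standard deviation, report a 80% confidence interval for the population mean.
(61.63, 66.57)

t-interval (σ unknown):
df = n - 1 = 54
t* = 1.297 for 80% confidence

Margin of error = t* · s/√n = 1.297 · 14.11/√55 = 2.47

CI: (61.63, 66.57)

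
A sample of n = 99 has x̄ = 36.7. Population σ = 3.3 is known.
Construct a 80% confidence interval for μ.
(36.27, 37.13)

z-interval (σ known):
z* = 1.282 for 80% confidence

Margin of error = z* · σ/√n = 1.282 · 3.3/√99 = 0.43

CI: (36.7 - 0.43, 36.7 + 0.43) = (36.27, 37.13)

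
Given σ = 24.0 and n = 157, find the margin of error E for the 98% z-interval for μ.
Margin of error = 4.46

Margin of error = z* · σ/√n
= 2.326 · 24.0/√157
= 2.326 · 24.0/12.5300
= 4.46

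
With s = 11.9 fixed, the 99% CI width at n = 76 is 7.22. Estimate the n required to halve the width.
n ≈ 304

CI width ∝ 1/√n
To reduce width by factor 2, need √n to grow by 2 → need 2² = 4 times as many samples.

Current: n = 76, width = 7.22
New: n = 304, width ≈ 3.54

Width reduced by factor of 7.22/3.54 = 2.04.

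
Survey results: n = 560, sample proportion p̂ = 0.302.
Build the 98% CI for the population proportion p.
(0.257, 0.347)

Proportion CI:
SE = √(p̂(1-p̂)/n) = √(0.302 · 0.698 / 560) = 0.01940

z* = 2.326
Margin = z* · SE = 2.326 · 0.01940 = 0.0451

CI: 0.302 ± 0.0451 = (0.257, 0.347)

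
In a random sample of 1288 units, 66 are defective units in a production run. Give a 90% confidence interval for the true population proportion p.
(0.041, 0.061)

Proportion CI:
p̂ = 66/1288 = 0.05124
SE = √(p̂(1-p̂)/n) = √(0.05124 · 0.94876 / 1288) = 0.00614

z* = 1.645
Margin = z* · SE = 1.645 · 0.00614 = 0.0101

CI: 0.05124 ± 0.0101 = (0.041, 0.061)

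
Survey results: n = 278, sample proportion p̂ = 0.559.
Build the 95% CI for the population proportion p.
(0.501, 0.617)

Proportion CI:
SE = √(p̂(1-p̂)/n) = √(0.559 · 0.441 / 278) = 0.02978

z* = 1.960
Margin = z* · SE = 1.960 · 0.02978 = 0.0584

CI: 0.559 ± 0.0584 = (0.501, 0.617)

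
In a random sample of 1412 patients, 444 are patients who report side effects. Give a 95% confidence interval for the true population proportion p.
(0.290, 0.339)

Proportion CI:
p̂ = 444/1412 = 0.31445
SE = √(p̂(1-p̂)/n) = √(0.31445 · 0.68555 / 1412) = 0.01236

z* = 1.960
Margin = z* · SE = 1.960 · 0.01236 = 0.0242

CI: 0.31445 ± 0.0242 = (0.290, 0.339)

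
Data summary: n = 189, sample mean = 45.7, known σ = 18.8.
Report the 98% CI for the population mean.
(42.52, 48.88)

z-interval (σ known):
z* = 2.326 for 98% confidence

Margin of error = z* · σ/√n = 2.326 · 18.8/√189 = 3.18

CI: (45.7 - 3.18, 45.7 + 3.18) = (42.52, 48.88)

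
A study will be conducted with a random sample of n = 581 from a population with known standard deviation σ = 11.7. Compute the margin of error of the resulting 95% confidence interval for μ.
Margin of error = 0.95

Margin of error = z* · σ/√n
= 1.960 · 11.7/√581
= 1.960 · 11.7/24.1039
= 0.95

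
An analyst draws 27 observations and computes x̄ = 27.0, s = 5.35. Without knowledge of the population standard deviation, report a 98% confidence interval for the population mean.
(24.45, 29.55)

t-interval (σ unknown):
df = n - 1 = 26
t* = 2.479 for 98% confidence

Margin of error = t* · s/√n = 2.479 · 5.35/√27 = 2.55

CI: (24.45, 29.55)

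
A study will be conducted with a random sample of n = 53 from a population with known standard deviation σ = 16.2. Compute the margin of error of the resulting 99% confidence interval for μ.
Margin of error = 5.73

Margin of error = z* · σ/√n
= 2.576 · 16.2/√53
= 2.576 · 16.2/7.2801
= 5.73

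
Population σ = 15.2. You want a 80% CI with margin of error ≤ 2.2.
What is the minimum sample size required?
n ≥ 79

For margin E ≤ 2.2:
n ≥ (z* · σ / E)²
n ≥ (1.282 · 15.2 / 2.2)²
n ≥ 78.45

Minimum n = 79 (rounding up)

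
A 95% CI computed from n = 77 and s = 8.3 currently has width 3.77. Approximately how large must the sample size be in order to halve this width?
n ≈ 308

CI width ∝ 1/√n
To reduce width by factor 2, need √n to grow by 2 → need 2² = 4 times as many samples.

Current: n = 77, width = 3.77
New: n = 308, width ≈ 1.86

Width reduced by factor of 3.77/1.86 = 2.03.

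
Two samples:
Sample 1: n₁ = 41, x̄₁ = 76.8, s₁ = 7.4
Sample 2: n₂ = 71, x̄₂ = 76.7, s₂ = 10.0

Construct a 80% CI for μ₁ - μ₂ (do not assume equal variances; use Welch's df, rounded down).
(-2.04, 2.24)

Difference: x̄₁ - x̄₂ = 0.10
SE = √(s₁²/n₁ + s₂²/n₂) = √(7.4²/41 + 10.0²/71) = 1.6565
df = 103.24 → 103 (Welch–Satterthwaite, rounded down)
t* = 1.290

CI: 0.10 ± 1.290 · 1.6565 = 0.10 ± 2.14 = (-2.04, 2.24)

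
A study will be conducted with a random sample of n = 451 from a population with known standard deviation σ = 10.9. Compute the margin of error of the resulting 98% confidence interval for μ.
Margin of error = 1.19

Margin of error = z* · σ/√n
= 2.326 · 10.9/√451
= 2.326 · 10.9/21.2368
= 1.19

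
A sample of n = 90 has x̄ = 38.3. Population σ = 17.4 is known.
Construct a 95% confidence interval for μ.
(34.71, 41.89)

z-interval (σ known):
z* = 1.960 for 95% confidence

Margin of error = z* · σ/√n = 1.960 · 17.4/√90 = 3.59

CI: (38.3 - 3.59, 38.3 + 3.59) = (34.71, 41.89)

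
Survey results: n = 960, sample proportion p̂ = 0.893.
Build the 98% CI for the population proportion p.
(0.870, 0.916)

Proportion CI:
SE = √(p̂(1-p̂)/n) = √(0.893 · 0.107 / 960) = 0.00998

z* = 2.326
Margin = z* · SE = 2.326 · 0.00998 = 0.0232

CI: 0.893 ± 0.0232 = (0.870, 0.916)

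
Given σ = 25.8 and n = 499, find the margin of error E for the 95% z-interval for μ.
Margin of error = 2.26

Margin of error = z* · σ/√n
= 1.960 · 25.8/√499
= 1.960 · 25.8/22.3383
= 2.26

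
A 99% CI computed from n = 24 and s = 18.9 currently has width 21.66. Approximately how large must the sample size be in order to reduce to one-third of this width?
n ≈ 216

CI width ∝ 1/√n
To reduce width by factor 3, need √n to grow by 3 → need 3² = 9 times as many samples.

Current: n = 24, width = 21.66
New: n = 216, width ≈ 6.68

Width reduced by factor of 21.66/6.68 = 3.24.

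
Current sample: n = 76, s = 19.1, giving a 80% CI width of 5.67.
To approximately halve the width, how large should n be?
n ≈ 304

CI width ∝ 1/√n
To reduce width by factor 2, need √n to grow by 2 → need 2² = 4 times as many samples.

Current: n = 76, width = 5.67
New: n = 304, width ≈ 2.81

Width reduced by factor of 5.67/2.81 = 2.02.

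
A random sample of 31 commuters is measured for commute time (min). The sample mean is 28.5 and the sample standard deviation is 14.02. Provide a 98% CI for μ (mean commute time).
(22.31, 34.69)

t-interval (σ unknown):
df = n - 1 = 30
t* = 2.457 for 98% confidence

Margin of error = t* · s/√n = 2.457 · 14.02/√31 = 6.19

CI: (22.31, 34.69)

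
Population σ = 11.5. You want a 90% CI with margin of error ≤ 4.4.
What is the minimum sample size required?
n ≥ 19

For margin E ≤ 4.4:
n ≥ (z* · σ / E)²
n ≥ (1.645 · 11.5 / 4.4)²
n ≥ 18.49

Minimum n = 19 (rounding up)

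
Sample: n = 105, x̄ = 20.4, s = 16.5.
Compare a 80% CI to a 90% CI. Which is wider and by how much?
90% CI is wider by 1.20

df = 104
80% CI: t* = 1.290, (18.32, 22.48), width = 2 · t* · s/√n = 4.15
90% CI: t* = 1.660, (17.73, 23.07), width = 2 · t* · s/√n = 5.35

The 90% CI is wider by 5.35 - 4.15 = 1.20.
Higher confidence requires a wider interval.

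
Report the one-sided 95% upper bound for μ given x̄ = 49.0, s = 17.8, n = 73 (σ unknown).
μ ≤ 52.47

Upper bound (one-sided):
t* = 1.666 (one-sided for 95%)
Upper bound = x̄ + t* · s/√n = 49.0 + 1.666 · 17.8/√73 = 52.47

We are 95% confident that μ ≤ 52.47.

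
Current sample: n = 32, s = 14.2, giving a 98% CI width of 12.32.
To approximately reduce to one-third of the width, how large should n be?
n ≈ 288

CI width ∝ 1/√n
To reduce width by factor 3, need √n to grow by 3 → need 3² = 9 times as many samples.

Current: n = 32, width = 12.32
New: n = 288, width ≈ 3.91

Width reduced by factor of 12.32/3.91 = 3.15.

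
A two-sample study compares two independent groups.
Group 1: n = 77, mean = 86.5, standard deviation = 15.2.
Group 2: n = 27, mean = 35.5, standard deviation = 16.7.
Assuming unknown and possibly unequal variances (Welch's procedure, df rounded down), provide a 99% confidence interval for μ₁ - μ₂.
(41.15, 60.85)

Difference: x̄₁ - x̄₂ = 51.00
SE = √(s₁²/n₁ + s₂²/n₂) = √(15.2²/77 + 16.7²/27) = 3.6510
df = 42.08 → 42 (Welch–Satterthwaite, rounded down)
t* = 2.698

CI: 51.00 ± 2.698 · 3.6510 = 51.00 ± 9.85 = (41.15, 60.85)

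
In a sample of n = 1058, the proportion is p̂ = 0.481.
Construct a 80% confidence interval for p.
(0.461, 0.501)

Proportion CI:
SE = √(p̂(1-p̂)/n) = √(0.481 · 0.519 / 1058) = 0.01536

z* = 1.282
Margin = z* · SE = 1.282 · 0.01536 = 0.0197

CI: 0.481 ± 0.0197 = (0.461, 0.501)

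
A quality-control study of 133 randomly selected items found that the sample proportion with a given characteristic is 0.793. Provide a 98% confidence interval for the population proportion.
(0.711, 0.875)

Proportion CI:
SE = √(p̂(1-p̂)/n) = √(0.793 · 0.207 / 133) = 0.03513

z* = 2.326
Margin = z* · SE = 2.326 · 0.03513 = 0.0817

CI: 0.793 ± 0.0817 = (0.711, 0.875)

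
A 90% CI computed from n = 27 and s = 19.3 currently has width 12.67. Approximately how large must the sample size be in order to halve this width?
n ≈ 108

CI width ∝ 1/√n
To reduce width by factor 2, need √n to grow by 2 → need 2² = 4 times as many samples.

Current: n = 27, width = 12.67
New: n = 108, width ≈ 6.16

Width reduced by factor of 12.67/6.16 = 2.06.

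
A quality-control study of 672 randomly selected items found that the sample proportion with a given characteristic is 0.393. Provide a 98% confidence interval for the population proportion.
(0.349, 0.437)

Proportion CI:
SE = √(p̂(1-p̂)/n) = √(0.393 · 0.607 / 672) = 0.01884

z* = 2.326
Margin = z* · SE = 2.326 · 0.01884 = 0.0438

CI: 0.393 ± 0.0438 = (0.349, 0.437)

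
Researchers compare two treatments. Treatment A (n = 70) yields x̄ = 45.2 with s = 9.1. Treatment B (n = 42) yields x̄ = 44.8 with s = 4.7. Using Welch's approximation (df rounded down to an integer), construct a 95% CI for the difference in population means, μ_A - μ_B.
(-2.19, 2.99)

Difference: x̄₁ - x̄₂ = 0.40
SE = √(s₁²/n₁ + s₂²/n₂) = √(9.1²/70 + 4.7²/42) = 1.3073
df = 108.05 → 108 (Welch–Satterthwaite, rounded down)
t* = 1.982

CI: 0.40 ± 1.982 · 1.3073 = 0.40 ± 2.59 = (-2.19, 2.99)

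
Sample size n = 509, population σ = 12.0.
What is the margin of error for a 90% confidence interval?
Margin of error = 0.87

Margin of error = z* · σ/√n
= 1.645 · 12.0/√509
= 1.645 · 12.0/22.5610
= 0.87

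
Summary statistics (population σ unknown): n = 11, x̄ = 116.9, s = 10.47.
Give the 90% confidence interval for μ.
(111.18, 122.62)

t-interval (σ unknown):
df = n - 1 = 10
t* = 1.812 for 90% confidence

Margin of error = t* · s/√n = 1.812 · 10.47/√11 = 5.72

CI: (111.18, 122.62)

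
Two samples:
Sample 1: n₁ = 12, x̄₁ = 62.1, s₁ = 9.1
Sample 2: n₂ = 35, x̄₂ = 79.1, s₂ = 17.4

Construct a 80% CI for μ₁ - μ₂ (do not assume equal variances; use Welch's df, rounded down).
(-22.15, -11.85)

Difference: x̄₁ - x̄₂ = -17.00
SE = √(s₁²/n₁ + s₂²/n₂) = √(9.1²/12 + 17.4²/35) = 3.9435
df = 37.03 → 37 (Welch–Satterthwaite, rounded down)
t* = 1.305

CI: -17.00 ± 1.305 · 3.9435 = -17.00 ± 5.15 = (-22.15, -11.85)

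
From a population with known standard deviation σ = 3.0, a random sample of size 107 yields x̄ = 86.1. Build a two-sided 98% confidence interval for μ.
(85.43, 86.77)

z-interval (σ known):
z* = 2.326 for 98% confidence

Margin of error = z* · σ/√n = 2.326 · 3.0/√107 = 0.67

CI: (86.1 - 0.67, 86.1 + 0.67) = (85.43, 86.77)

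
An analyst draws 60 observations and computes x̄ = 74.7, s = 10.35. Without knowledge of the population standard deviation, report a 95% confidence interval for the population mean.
(72.03, 77.37)

t-interval (σ unknown):
df = n - 1 = 59
t* = 2.001 for 95% confidence

Margin of error = t* · s/√n = 2.001 · 10.35/√60 = 2.67

CI: (72.03, 77.37)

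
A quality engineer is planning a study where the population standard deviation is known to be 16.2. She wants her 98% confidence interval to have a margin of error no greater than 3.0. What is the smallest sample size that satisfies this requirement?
n ≥ 158

For margin E ≤ 3.0:
n ≥ (z* · σ / E)²
n ≥ (2.326 · 16.2 / 3.0)²
n ≥ 157.76

Minimum n = 158 (rounding up)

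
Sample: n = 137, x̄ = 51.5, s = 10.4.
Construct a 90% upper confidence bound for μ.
μ ≤ 52.64

Upper bound (one-sided):
t* = 1.288 (one-sided for 90%)
Upper bound = x̄ + t* · s/√n = 51.5 + 1.288 · 10.4/√137 = 52.64

We are 90% confident that μ ≤ 52.64.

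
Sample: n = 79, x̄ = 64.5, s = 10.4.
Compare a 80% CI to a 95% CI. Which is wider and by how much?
95% CI is wider by 1.64

df = 78
80% CI: t* = 1.292, (62.99, 66.01), width = 2 · t* · s/√n = 3.02
95% CI: t* = 1.991, (62.17, 66.83), width = 2 · t* · s/√n = 4.66

The 95% CI is wider by 4.66 - 3.02 = 1.64.
Higher confidence requires a wider interval.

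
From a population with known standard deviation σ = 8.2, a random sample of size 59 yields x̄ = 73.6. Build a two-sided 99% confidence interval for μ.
(70.85, 76.35)

z-interval (σ known):
z* = 2.576 for 99% confidence

Margin of error = z* · σ/√n = 2.576 · 8.2/√59 = 2.75

CI: (73.6 - 2.75, 73.6 + 2.75) = (70.85, 76.35)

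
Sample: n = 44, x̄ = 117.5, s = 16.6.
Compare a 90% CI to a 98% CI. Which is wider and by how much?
98% CI is wider by 3.68

df = 43
90% CI: t* = 1.681, (113.29, 121.71), width = 2 · t* · s/√n = 8.41
98% CI: t* = 2.416, (111.45, 123.55), width = 2 · t* · s/√n = 12.09

The 98% CI is wider by 12.09 - 8.41 = 3.68.
Higher confidence requires a wider interval.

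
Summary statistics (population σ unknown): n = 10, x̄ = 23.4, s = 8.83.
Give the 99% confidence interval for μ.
(14.33, 32.47)

t-interval (σ unknown):
df = n - 1 = 9
t* = 3.250 for 99% confidence

Margin of error = t* · s/√n = 3.250 · 8.83/√10 = 9.07

CI: (14.33, 32.47)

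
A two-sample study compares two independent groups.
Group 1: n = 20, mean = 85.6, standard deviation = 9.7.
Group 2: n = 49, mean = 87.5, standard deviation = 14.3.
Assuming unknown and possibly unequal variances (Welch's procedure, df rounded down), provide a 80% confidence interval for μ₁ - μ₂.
(-5.77, 1.97)

Difference: x̄₁ - x̄₂ = -1.90
SE = √(s₁²/n₁ + s₂²/n₂) = √(9.7²/20 + 14.3²/49) = 2.9796
df = 51.59 → 51 (Welch–Satterthwaite, rounded down)
t* = 1.298

CI: -1.90 ± 1.298 · 2.9796 = -1.90 ± 3.87 = (-5.77, 1.97)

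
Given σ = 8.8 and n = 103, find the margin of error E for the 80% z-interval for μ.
Margin of error = 1.11

Margin of error = z* · σ/√n
= 1.282 · 8.8/√103
= 1.282 · 8.8/10.1489
= 1.11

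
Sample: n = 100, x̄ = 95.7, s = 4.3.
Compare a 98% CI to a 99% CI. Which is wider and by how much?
99% CI is wider by 0.23

df = 99
98% CI: t* = 2.365, (94.68, 96.72), width = 2 · t* · s/√n = 2.03
99% CI: t* = 2.626, (94.57, 96.83), width = 2 · t* · s/√n = 2.26

The 99% CI is wider by 2.26 - 2.03 = 0.23.
Higher confidence requires a wider interval.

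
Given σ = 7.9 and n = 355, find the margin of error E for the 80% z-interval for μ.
Margin of error = 0.54

Margin of error = z* · σ/√n
= 1.282 · 7.9/√355
= 1.282 · 7.9/18.8414
= 0.54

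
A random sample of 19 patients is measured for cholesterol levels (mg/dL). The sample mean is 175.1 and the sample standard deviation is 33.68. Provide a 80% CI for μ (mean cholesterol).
(164.82, 185.38)

t-interval (σ unknown):
df = n - 1 = 18
t* = 1.330 for 80% confidence

Margin of error = t* · s/√n = 1.330 · 33.68/√19 = 10.28

CI: (164.82, 185.38)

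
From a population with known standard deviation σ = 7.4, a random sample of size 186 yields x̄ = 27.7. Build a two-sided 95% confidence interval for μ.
(26.64, 28.76)

z-interval (σ known):
z* = 1.960 for 95% confidence

Margin of error = z* · σ/√n = 1.960 · 7.4/√186 = 1.06

CI: (27.7 - 1.06, 27.7 + 1.06) = (26.64, 28.76)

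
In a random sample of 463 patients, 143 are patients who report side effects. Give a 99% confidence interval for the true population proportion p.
(0.254, 0.364)

Proportion CI:
p̂ = 143/463 = 0.30886
SE = √(p̂(1-p̂)/n) = √(0.30886 · 0.69114 / 463) = 0.02147

z* = 2.576
Margin = z* · SE = 2.576 · 0.02147 = 0.0553

CI: 0.30886 ± 0.0553 = (0.254, 0.364)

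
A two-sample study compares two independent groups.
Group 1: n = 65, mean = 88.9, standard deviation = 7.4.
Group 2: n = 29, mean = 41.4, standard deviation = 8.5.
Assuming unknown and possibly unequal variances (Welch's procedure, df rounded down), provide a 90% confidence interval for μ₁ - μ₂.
(44.44, 50.56)

Difference: x̄₁ - x̄₂ = 47.50
SE = √(s₁²/n₁ + s₂²/n₂) = √(7.4²/65 + 8.5²/29) = 1.8259
df = 47.75 → 47 (Welch–Satterthwaite, rounded down)
t* = 1.678

CI: 47.50 ± 1.678 · 1.8259 = 47.50 ± 3.06 = (44.44, 50.56)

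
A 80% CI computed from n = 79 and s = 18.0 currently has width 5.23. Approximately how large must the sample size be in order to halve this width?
n ≈ 316

CI width ∝ 1/√n
To reduce width by factor 2, need √n to grow by 2 → need 2² = 4 times as many samples.

Current: n = 79, width = 5.23
New: n = 316, width ≈ 2.60

Width reduced by factor of 5.23/2.60 = 2.01.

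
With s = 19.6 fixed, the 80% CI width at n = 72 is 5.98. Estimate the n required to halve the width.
n ≈ 288

CI width ∝ 1/√n
To reduce width by factor 2, need √n to grow by 2 → need 2² = 4 times as many samples.

Current: n = 72, width = 5.98
New: n = 288, width ≈ 2.97

Width reduced by factor of 5.98/2.97 = 2.01.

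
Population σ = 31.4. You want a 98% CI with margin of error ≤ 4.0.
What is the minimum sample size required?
n ≥ 334

For margin E ≤ 4.0:
n ≥ (z* · σ / E)²
n ≥ (2.326 · 31.4 / 4.0)²
n ≥ 333.39

Minimum n = 334 (rounding up)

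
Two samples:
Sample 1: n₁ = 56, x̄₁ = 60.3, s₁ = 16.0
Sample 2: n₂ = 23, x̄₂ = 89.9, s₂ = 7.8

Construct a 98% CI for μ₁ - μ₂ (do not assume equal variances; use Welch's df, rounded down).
(-35.99, -23.21)

Difference: x̄₁ - x̄₂ = -29.60
SE = √(s₁²/n₁ + s₂²/n₂) = √(16.0²/56 + 7.8²/23) = 2.6864
df = 74.61 → 74 (Welch–Satterthwaite, rounded down)
t* = 2.378

CI: -29.60 ± 2.378 · 2.6864 = -29.60 ± 6.39 = (-35.99, -23.21)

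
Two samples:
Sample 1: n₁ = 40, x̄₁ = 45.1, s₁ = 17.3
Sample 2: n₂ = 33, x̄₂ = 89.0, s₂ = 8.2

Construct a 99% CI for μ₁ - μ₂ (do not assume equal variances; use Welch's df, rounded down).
(-52.12, -35.68)

Difference: x̄₁ - x̄₂ = -43.90
SE = √(s₁²/n₁ + s₂²/n₂) = √(17.3²/40 + 8.2²/33) = 3.0854
df = 57.90 → 57 (Welch–Satterthwaite, rounded down)
t* = 2.665

CI: -43.90 ± 2.665 · 3.0854 = -43.90 ± 8.22 = (-52.12, -35.68)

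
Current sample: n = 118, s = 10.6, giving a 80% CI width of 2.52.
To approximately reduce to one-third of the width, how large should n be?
n ≈ 1062

CI width ∝ 1/√n
To reduce width by factor 3, need √n to grow by 3 → need 3² = 9 times as many samples.

Current: n = 118, width = 2.52
New: n = 1062, width ≈ 0.83

Width reduced by factor of 2.52/0.83 = 3.04.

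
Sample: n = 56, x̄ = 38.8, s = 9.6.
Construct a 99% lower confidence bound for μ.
μ ≥ 35.73

Lower bound (one-sided):
t* = 2.396 (one-sided for 99%)
Lower bound = x̄ - t* · s/√n = 38.8 - 2.396 · 9.6/√56 = 35.73

We are 99% confident that μ ≥ 35.73.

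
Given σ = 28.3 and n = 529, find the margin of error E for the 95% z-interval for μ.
Margin of error = 2.41

Margin of error = z* · σ/√n
= 1.960 · 28.3/√529
= 1.960 · 28.3/23.0000
= 2.41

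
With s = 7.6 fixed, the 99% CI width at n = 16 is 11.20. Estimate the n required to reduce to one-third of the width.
n ≈ 144

CI width ∝ 1/√n
To reduce width by factor 3, need √n to grow by 3 → need 3² = 9 times as many samples.

Current: n = 16, width = 11.20
New: n = 144, width ≈ 3.31

Width reduced by factor of 11.20/3.31 = 3.38.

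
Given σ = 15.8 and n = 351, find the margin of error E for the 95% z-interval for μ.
Margin of error = 1.65

Margin of error = z* · σ/√n
= 1.960 · 15.8/√351
= 1.960 · 15.8/18.7350
= 1.65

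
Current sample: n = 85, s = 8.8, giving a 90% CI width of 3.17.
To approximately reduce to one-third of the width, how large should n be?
n ≈ 765

CI width ∝ 1/√n
To reduce width by factor 3, need √n to grow by 3 → need 3² = 9 times as many samples.

Current: n = 85, width = 3.17
New: n = 765, width ≈ 1.05

Width reduced by factor of 3.17/1.05 = 3.02.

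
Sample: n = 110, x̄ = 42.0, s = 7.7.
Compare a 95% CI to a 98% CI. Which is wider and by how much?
98% CI is wider by 0.56

df = 109
95% CI: t* = 1.982, (40.54, 43.46), width = 2 · t* · s/√n = 2.91
98% CI: t* = 2.361, (40.27, 43.73), width = 2 · t* · s/√n = 3.47

The 98% CI is wider by 3.47 - 2.91 = 0.56.
Higher confidence requires a wider interval.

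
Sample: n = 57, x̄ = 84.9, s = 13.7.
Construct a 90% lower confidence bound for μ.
μ ≥ 82.55

Lower bound (one-sided):
t* = 1.297 (one-sided for 90%)
Lower bound = x̄ - t* · s/√n = 84.9 - 1.297 · 13.7/√57 = 82.55

We are 90% confident that μ ≥ 82.55.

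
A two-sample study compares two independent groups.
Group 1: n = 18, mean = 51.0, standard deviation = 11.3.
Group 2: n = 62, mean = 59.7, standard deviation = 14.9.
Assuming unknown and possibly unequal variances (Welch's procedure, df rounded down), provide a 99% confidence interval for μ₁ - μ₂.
(-17.60, 0.20)

Difference: x̄₁ - x̄₂ = -8.70
SE = √(s₁²/n₁ + s₂²/n₂) = √(11.3²/18 + 14.9²/62) = 3.2672
df = 35.94 → 35 (Welch–Satterthwaite, rounded down)
t* = 2.724

CI: -8.70 ± 2.724 · 3.2672 = -8.70 ± 8.90 = (-17.60, 0.20)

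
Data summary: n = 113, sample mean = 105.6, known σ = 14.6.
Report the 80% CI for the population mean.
(103.84, 107.36)

z-interval (σ known):
z* = 1.282 for 80% confidence

Margin of error = z* · σ/√n = 1.282 · 14.6/√113 = 1.76

CI: (105.6 - 1.76, 105.6 + 1.76) = (103.84, 107.36)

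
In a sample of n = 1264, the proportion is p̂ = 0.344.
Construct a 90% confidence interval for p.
(0.322, 0.366)

Proportion CI:
SE = √(p̂(1-p̂)/n) = √(0.344 · 0.656 / 1264) = 0.01336

z* = 1.645
Margin = z* · SE = 1.645 · 0.01336 = 0.0220

CI: 0.344 ± 0.0220 = (0.322, 0.366)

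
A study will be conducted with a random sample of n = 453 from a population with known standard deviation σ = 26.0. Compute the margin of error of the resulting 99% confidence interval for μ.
Margin of error = 3.15

Margin of error = z* · σ/√n
= 2.576 · 26.0/√453
= 2.576 · 26.0/21.2838
= 3.15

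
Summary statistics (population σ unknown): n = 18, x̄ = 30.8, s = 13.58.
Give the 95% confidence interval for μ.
(24.05, 37.55)

t-interval (σ unknown):
df = n - 1 = 17
t* = 2.110 for 95% confidence

Margin of error = t* · s/√n = 2.110 · 13.58/√18 = 6.75

CI: (24.05, 37.55)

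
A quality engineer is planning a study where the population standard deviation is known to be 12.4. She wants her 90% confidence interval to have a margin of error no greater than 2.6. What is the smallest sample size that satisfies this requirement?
n ≥ 62

For margin E ≤ 2.6:
n ≥ (z* · σ / E)²
n ≥ (1.645 · 12.4 / 2.6)²
n ≥ 61.55

Minimum n = 62 (rounding up)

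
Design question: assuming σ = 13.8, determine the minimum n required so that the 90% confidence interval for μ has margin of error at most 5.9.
n ≥ 15

For margin E ≤ 5.9:
n ≥ (z* · σ / E)²
n ≥ (1.645 · 13.8 / 5.9)²
n ≥ 14.80

Minimum n = 15 (rounding up)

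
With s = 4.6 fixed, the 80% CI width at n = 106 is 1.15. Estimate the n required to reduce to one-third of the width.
n ≈ 954

CI width ∝ 1/√n
To reduce width by factor 3, need √n to grow by 3 → need 3² = 9 times as many samples.

Current: n = 106, width = 1.15
New: n = 954, width ≈ 0.38

Width reduced by factor of 1.15/0.38 = 3.03.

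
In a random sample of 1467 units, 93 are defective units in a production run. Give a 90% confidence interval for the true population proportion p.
(0.053, 0.074)

Proportion CI:
p̂ = 93/1467 = 0.06339
SE = √(p̂(1-p̂)/n) = √(0.06339 · 0.93661 / 1467) = 0.00636

z* = 1.645
Margin = z* · SE = 1.645 · 0.00636 = 0.0105

CI: 0.06339 ± 0.0105 = (0.053, 0.074)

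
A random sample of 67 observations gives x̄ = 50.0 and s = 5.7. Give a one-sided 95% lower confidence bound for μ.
μ ≥ 48.84

Lower bound (one-sided):
t* = 1.668 (one-sided for 95%)
Lower bound = x̄ - t* · s/√n = 50.0 - 1.668 · 5.7/√67 = 48.84

We are 95% confident that μ ≥ 48.84.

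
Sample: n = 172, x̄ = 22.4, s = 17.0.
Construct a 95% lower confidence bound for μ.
μ ≥ 20.26

Lower bound (one-sided):
t* = 1.654 (one-sided for 95%)
Lower bound = x̄ - t* · s/√n = 22.4 - 1.654 · 17.0/√172 = 20.26

We are 95% confident that μ ≥ 20.26.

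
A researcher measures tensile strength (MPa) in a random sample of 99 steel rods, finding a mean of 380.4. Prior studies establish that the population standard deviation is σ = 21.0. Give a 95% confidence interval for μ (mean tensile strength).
(376.26, 384.54)

z-interval (σ known):
z* = 1.960 for 95% confidence

Margin of error = z* · σ/√n = 1.960 · 21.0/√99 = 4.14

CI: (380.4 - 4.14, 380.4 + 4.14) = (376.26, 384.54)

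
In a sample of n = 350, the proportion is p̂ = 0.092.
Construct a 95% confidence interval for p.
(0.062, 0.122)

Proportion CI:
SE = √(p̂(1-p̂)/n) = √(0.092 · 0.908 / 350) = 0.01545

z* = 1.960
Margin = z* · SE = 1.960 · 0.01545 = 0.0303

CI: 0.092 ± 0.0303 = (0.062, 0.122)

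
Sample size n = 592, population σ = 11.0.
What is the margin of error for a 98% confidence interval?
Margin of error = 1.05

Margin of error = z* · σ/√n
= 2.326 · 11.0/√592
= 2.326 · 11.0/24.3311
= 1.05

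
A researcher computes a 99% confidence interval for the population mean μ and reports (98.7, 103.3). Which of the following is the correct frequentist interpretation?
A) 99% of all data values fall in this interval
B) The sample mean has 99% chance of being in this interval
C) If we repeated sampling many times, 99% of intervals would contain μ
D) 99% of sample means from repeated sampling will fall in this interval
C

A) Wrong — a CI is about the parameter μ, not individual data values.
B) Wrong — x̄ is observed and sits in the interval by construction.
C) Correct — this is the frequentist long-run coverage interpretation.
D) Wrong — coverage applies to intervals containing μ, not to future x̄ values.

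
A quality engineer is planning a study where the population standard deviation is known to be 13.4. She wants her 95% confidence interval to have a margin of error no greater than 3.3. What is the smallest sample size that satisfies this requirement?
n ≥ 64

For margin E ≤ 3.3:
n ≥ (z* · σ / E)²
n ≥ (1.960 · 13.4 / 3.3)²
n ≥ 63.34

Minimum n = 64 (rounding up)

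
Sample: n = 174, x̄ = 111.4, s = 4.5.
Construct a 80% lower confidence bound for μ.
μ ≥ 111.11

Lower bound (one-sided):
t* = 0.844 (one-sided for 80%)
Lower bound = x̄ - t* · s/√n = 111.4 - 0.844 · 4.5/√174 = 111.11

We are 80% confident that μ ≥ 111.11.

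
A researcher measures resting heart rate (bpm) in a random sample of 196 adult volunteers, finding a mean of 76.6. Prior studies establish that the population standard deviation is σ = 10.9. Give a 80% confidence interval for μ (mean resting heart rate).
(75.60, 77.60)

z-interval (σ known):
z* = 1.282 for 80% confidence

Margin of error = z* · σ/√n = 1.282 · 10.9/√196 = 1.00

CI: (76.6 - 1.00, 76.6 + 1.00) = (75.60, 77.60)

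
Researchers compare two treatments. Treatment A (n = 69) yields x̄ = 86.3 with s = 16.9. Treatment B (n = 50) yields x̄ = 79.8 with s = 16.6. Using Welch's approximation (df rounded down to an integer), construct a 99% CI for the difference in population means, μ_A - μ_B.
(-1.65, 14.65)

Difference: x̄₁ - x̄₂ = 6.50
SE = √(s₁²/n₁ + s₂²/n₂) = √(16.9²/69 + 16.6²/50) = 3.1065
df = 106.82 → 106 (Welch–Satterthwaite, rounded down)
t* = 2.623

CI: 6.50 ± 2.623 · 3.1065 = 6.50 ± 8.15 = (-1.65, 14.65)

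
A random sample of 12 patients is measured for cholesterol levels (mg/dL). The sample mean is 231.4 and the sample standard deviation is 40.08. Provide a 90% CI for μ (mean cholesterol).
(210.62, 252.18)

t-interval (σ unknown):
df = n - 1 = 11
t* = 1.796 for 90% confidence

Margin of error = t* · s/√n = 1.796 · 40.08/√12 = 20.78

CI: (210.62, 252.18)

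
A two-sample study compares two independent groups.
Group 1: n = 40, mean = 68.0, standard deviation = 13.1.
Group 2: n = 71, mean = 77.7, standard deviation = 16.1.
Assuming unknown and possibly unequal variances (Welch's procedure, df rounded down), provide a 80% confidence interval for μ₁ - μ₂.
(-13.34, -6.06)

Difference: x̄₁ - x̄₂ = -9.70
SE = √(s₁²/n₁ + s₂²/n₂) = √(13.1²/40 + 16.1²/71) = 2.8180
df = 95.21 → 95 (Welch–Satterthwaite, rounded down)
t* = 1.291

CI: -9.70 ± 1.291 · 2.8180 = -9.70 ± 3.64 = (-13.34, -6.06)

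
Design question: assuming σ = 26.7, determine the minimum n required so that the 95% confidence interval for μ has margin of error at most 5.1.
n ≥ 106

For margin E ≤ 5.1:
n ≥ (z* · σ / E)²
n ≥ (1.960 · 26.7 / 5.1)²
n ≥ 105.29

Minimum n = 106 (rounding up)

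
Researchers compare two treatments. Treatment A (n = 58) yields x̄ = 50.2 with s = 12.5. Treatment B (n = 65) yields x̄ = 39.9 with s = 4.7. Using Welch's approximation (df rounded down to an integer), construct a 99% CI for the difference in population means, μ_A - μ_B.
(5.69, 14.91)

Difference: x̄₁ - x̄₂ = 10.30
SE = √(s₁²/n₁ + s₂²/n₂) = √(12.5²/58 + 4.7²/65) = 1.7418
df = 71.28 → 71 (Welch–Satterthwaite, rounded down)
t* = 2.647

CI: 10.30 ± 2.647 · 1.7418 = 10.30 ± 4.61 = (5.69, 14.91)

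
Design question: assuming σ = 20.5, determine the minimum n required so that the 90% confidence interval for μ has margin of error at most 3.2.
n ≥ 112

For margin E ≤ 3.2:
n ≥ (z* · σ / E)²
n ≥ (1.645 · 20.5 / 3.2)²
n ≥ 111.06

Minimum n = 112 (rounding up)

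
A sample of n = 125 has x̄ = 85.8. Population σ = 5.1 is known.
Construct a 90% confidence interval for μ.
(85.05, 86.55)

z-interval (σ known):
z* = 1.645 for 90% confidence

Margin of error = z* · σ/√n = 1.645 · 5.1/√125 = 0.75

CI: (85.8 - 0.75, 85.8 + 0.75) = (85.05, 86.55)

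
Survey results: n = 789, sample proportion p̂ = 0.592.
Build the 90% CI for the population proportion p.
(0.563, 0.621)

Proportion CI:
SE = √(p̂(1-p̂)/n) = √(0.592 · 0.408 / 789) = 0.01750

z* = 1.645
Margin = z* · SE = 1.645 · 0.01750 = 0.0288

CI: 0.592 ± 0.0288 = (0.563, 0.621)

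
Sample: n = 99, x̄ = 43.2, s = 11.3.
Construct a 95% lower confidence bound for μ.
μ ≥ 41.31

Lower bound (one-sided):
t* = 1.661 (one-sided for 95%)
Lower bound = x̄ - t* · s/√n = 43.2 - 1.661 · 11.3/√99 = 41.31

We are 95% confident that μ ≥ 41.31.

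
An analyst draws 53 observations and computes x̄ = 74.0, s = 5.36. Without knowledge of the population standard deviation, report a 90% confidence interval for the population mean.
(72.77, 75.23)

t-interval (σ unknown):
df = n - 1 = 52
t* = 1.675 for 90% confidence

Margin of error = t* · s/√n = 1.675 · 5.36/√53 = 1.23

CI: (72.77, 75.23)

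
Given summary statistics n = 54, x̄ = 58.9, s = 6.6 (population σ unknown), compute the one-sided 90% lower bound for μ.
μ ≥ 57.73

Lower bound (one-sided):
t* = 1.298 (one-sided for 90%)
Lower bound = x̄ - t* · s/√n = 58.9 - 1.298 · 6.6/√54 = 57.73

We are 90% confident that μ ≥ 57.73.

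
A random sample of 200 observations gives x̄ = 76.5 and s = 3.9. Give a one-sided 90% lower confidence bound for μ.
μ ≥ 76.15

Lower bound (one-sided):
t* = 1.286 (one-sided for 90%)
Lower bound = x̄ - t* · s/√n = 76.5 - 1.286 · 3.9/√200 = 76.15

We are 90% confident that μ ≥ 76.15.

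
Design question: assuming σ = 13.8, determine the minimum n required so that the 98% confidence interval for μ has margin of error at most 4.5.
n ≥ 51

For margin E ≤ 4.5:
n ≥ (z* · σ / E)²
n ≥ (2.326 · 13.8 / 4.5)²
n ≥ 50.88

Minimum n = 51 (rounding up)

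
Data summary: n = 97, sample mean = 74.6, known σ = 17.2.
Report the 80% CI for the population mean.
(72.36, 76.84)

z-interval (σ known):
z* = 1.282 for 80% confidence

Margin of error = z* · σ/√n = 1.282 · 17.2/√97 = 2.24

CI: (74.6 - 2.24, 74.6 + 2.24) = (72.36, 76.84)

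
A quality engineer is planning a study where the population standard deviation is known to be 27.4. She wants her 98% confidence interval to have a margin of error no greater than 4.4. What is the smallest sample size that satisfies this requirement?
n ≥ 210

For margin E ≤ 4.4:
n ≥ (z* · σ / E)²
n ≥ (2.326 · 27.4 / 4.4)²
n ≥ 209.80

Minimum n = 210 (rounding up)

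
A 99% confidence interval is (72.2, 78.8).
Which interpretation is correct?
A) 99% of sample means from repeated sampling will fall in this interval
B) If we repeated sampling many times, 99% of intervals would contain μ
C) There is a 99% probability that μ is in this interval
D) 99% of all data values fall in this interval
B

A) Wrong — coverage applies to intervals containing μ, not to future x̄ values.
B) Correct — this is the frequentist long-run coverage interpretation.
C) Wrong — μ is fixed; the randomness lives in the interval, not in μ.
D) Wrong — a CI is about the parameter μ, not individual data values.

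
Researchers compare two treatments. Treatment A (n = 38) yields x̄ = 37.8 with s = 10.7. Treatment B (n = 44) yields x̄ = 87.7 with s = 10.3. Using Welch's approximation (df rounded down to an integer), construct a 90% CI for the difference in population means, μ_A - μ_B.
(-53.78, -46.02)

Difference: x̄₁ - x̄₂ = -49.90
SE = √(s₁²/n₁ + s₂²/n₂) = √(10.7²/38 + 10.3²/44) = 2.3290
df = 77.31 → 77 (Welch–Satterthwaite, rounded down)
t* = 1.665

CI: -49.90 ± 1.665 · 2.3290 = -49.90 ± 3.88 = (-53.78, -46.02)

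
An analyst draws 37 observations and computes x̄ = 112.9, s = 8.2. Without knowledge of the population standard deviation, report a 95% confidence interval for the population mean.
(110.17, 115.63)

t-interval (σ unknown):
df = n - 1 = 36
t* = 2.028 for 95% confidence

Margin of error = t* · s/√n = 2.028 · 8.2/√37 = 2.73

CI: (110.17, 115.63)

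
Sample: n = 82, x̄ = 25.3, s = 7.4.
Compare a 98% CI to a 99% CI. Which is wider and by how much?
99% CI is wider by 0.43

df = 81
98% CI: t* = 2.373, (23.36, 27.24), width = 2 · t* · s/√n = 3.88
99% CI: t* = 2.638, (23.14, 27.46), width = 2 · t* · s/√n = 4.31

The 99% CI is wider by 4.31 - 3.88 = 0.43.
Higher confidence requires a wider interval.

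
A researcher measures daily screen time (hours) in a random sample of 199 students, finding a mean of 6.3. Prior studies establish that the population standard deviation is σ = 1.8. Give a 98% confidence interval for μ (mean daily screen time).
(6.00, 6.60)

z-interval (σ known):
z* = 2.326 for 98% confidence

Margin of error = z* · σ/√n = 2.326 · 1.8/√199 = 0.30

CI: (6.3 - 0.30, 6.3 + 0.30) = (6.00, 6.60)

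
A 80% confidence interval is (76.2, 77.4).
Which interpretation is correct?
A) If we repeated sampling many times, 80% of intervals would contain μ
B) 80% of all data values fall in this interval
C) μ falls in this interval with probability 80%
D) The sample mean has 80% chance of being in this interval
A

A) Correct — this is the frequentist long-run coverage interpretation.
B) Wrong — a CI is about the parameter μ, not individual data values.
C) Wrong — μ is fixed; the randomness lives in the interval, not in μ.
D) Wrong — x̄ is observed and sits in the interval by construction.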